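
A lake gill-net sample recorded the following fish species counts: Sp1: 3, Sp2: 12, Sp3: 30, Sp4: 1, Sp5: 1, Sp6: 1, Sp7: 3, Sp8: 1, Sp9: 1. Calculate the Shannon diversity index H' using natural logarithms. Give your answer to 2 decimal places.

Total N = 3+12+30+1+1+1+3+1+1 = 53, so the proportions are 0.0566, 0.2264, 0.566, 0.0189, 0.0189, 0.0189, 0.0566, 0.0189, 0.0189 (working shown to 4 dp, full precision carried).
Each pᵢ ln pᵢ term: 0.0566×(-2.8717)=-0.1625, 0.2264×(-1.4854)=-0.3363, 0.566×(-0.5691)=-0.3221, 0.0189×(-3.9703)=-0.0749, 0.0189×(-3.9703)=-0.0749, 0.0189×(-3.9703)=-0.0749, 0.0566×(-2.8717)=-0.1625, 0.0189×(-3.9703)=-0.0749, 0.0189×(-3.9703)=-0.0749.
Sum = -1.3581, so H' = 1.36.

1.36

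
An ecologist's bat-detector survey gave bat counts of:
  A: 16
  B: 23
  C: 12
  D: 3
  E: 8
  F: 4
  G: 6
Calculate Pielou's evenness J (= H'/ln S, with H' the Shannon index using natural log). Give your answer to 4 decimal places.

0.8950

Total N = 16+23+12+3+8+4+6 = 72, so the proportions are 0.222222, 0.319444, 0.166667, 0.041667, 0.111111, 0.055556, 0.083333 (working shown to 6 dp, full precision carried).
H' = −Σ pᵢ ln pᵢ = −((-0.334239) + (-0.364541) + (-0.298627) + (-0.132419) + (-0.244136) + (-0.160576) + (-0.207076)) = 1.741614.
With S = 7 species, ln S = 1.945910, so J = 1.741614/1.945910 = 0.895012, i.e. 0.8950 to 4 decimal places.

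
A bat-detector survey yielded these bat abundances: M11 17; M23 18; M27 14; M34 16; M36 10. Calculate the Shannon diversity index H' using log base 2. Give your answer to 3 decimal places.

2.295

Total N = 17+18+14+16+10 = 75, so the proportions are 0.22667, 0.24, 0.18667, 0.21333, 0.13333 (working shown to 5 dp, full precision carried).
Each pᵢ log₂ pᵢ term: 0.22667×(-2.14136)=-0.48537, 0.24×(-2.05889)=-0.49413, 0.18667×(-2.42146)=-0.45201, 0.21333×(-2.22882)=-0.47548, 0.13333×(-2.90689)=-0.38759.
Sum = -2.29458, so H' = 2.295.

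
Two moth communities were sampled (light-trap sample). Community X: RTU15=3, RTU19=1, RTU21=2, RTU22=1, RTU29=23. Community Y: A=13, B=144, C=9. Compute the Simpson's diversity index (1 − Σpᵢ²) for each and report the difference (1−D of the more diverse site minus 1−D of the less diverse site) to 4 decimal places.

Community X: N=30, proportions 0.1, 0.033333, 0.066667, 0.033333, 0.766667, giving 1−D = 0.395556 (working shown to 6 dp, full precision carried).
Community Y: N=166, proportions 0.078313, 0.86747, 0.054217, giving 1−D = 0.238424.
Difference = |0.395556 − 0.238424| = 0.157132, i.e. 0.1571 to 4 decimal places.

0.1571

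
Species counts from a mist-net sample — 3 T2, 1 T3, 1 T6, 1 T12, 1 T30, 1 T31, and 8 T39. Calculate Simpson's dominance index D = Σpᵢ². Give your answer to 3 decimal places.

0.305

Total N = 3+1+1+1+1+1+8 = 16, so the proportions are 0.1875, 0.0625, 0.0625, 0.0625, 0.0625, 0.0625, 0.5 (working shown to 5 dp, full precision carried).
D = 0.1875² + 0.0625² + 0.0625² + 0.0625² + 0.0625² + 0.0625² + 0.5² = 0.03516 + 0.00391 + 0.00391 + 0.00391 + 0.00391 + 0.00391 + 0.25000 = 0.30469.
To 3 decimal places, D = 0.305.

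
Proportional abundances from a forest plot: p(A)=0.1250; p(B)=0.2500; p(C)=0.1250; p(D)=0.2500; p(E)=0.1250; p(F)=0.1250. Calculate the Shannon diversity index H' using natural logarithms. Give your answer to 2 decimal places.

1.73

Each pᵢ ln pᵢ term (working shown to 4 dp, full precision carried): 0.125×(-2.0794)=-0.2599, 0.25×(-1.3863)=-0.3466, 0.125×(-2.0794)=-0.2599, 0.25×(-1.3863)=-0.3466, 0.125×(-2.0794)=-0.2599, 0.125×(-2.0794)=-0.2599.
Sum = -1.7329, so H' = 1.73.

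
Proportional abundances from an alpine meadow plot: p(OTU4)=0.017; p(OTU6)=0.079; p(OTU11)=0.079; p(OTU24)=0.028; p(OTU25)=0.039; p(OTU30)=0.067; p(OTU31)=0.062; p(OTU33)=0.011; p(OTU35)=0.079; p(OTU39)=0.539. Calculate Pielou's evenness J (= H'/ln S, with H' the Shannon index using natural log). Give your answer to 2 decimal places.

0.71

H' = −Σ pᵢ ln pᵢ = −((-0.0693) + (-0.2005) + (-0.2005) + (-0.1001) + (-0.1265) + (-0.1811) + (-0.1724) + (-0.0496) + (-0.2005) + (-0.3331)) = 1.6337 (working shown to 4 dp, full precision carried).
With S = 10 species, ln S = 2.3026, so J = 1.6337/2.3026 = 0.7095, i.e. 0.71 to 2 decimal places.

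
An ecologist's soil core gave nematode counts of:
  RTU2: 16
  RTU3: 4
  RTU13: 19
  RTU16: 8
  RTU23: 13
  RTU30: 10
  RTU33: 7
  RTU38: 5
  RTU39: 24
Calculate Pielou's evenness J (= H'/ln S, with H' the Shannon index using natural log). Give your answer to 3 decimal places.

Total N = 16+4+19+8+13+10+7+5+24 = 106, so the proportions are 0.15094, 0.03774, 0.17925, 0.07547, 0.12264, 0.09434, 0.06604, 0.04717, 0.22642 (working shown to 5 dp, full precision carried).
H' = −Σ pᵢ ln pᵢ = −((-0.28541) + (-0.12367) + (-0.30812) + (-0.19502) + (-0.25736) + (-0.22272) + (-0.17946) + (-0.14406) + (-0.33631)) = 2.05213.
With S = 9 species, ln S = 2.19722, so J = 2.05213/2.19722 = 0.93397, i.e. 0.934 to 3 decimal places.

0.934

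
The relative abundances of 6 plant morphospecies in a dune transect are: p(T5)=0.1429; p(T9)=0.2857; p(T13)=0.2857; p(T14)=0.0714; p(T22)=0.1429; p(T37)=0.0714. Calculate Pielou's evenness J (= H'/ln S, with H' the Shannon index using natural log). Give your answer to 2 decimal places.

0.92

H' = −Σ pᵢ ln pᵢ = −((-0.2780) + (-0.3579) + (-0.3579) + (-0.1885) + (-0.2780) + (-0.1885)) = 1.6488 (working shown to 4 dp, full precision carried).
With S = 6 species, ln S = 1.7918, so J = 1.6488/1.7918 = 0.9202, i.e. 0.92 to 2 decimal places.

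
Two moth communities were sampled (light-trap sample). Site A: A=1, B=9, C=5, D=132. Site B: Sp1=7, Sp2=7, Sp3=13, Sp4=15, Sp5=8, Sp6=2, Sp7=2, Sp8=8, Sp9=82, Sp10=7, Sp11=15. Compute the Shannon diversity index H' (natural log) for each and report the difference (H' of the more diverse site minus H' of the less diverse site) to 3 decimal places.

Site A: N=147, proportions 0.0068, 0.06122, 0.03401, 0.89796, giving H' = 0.41661 (working shown to 5 dp, full precision carried).
Site B: N=166, proportions 0.04217, 0.04217, 0.07831, 0.09036, 0.04819, 0.01205, 0.01205, 0.04819, 0.49398, 0.04217, 0.09036, giving H' = 1.78160.
Difference = |0.41661 − 1.78160| = 1.36499, i.e. 1.365 to 3 decimal places.

1.365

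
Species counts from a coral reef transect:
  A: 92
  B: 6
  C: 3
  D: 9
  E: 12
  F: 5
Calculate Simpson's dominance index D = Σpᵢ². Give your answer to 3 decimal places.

0.543

Total N = 92+6+3+9+12+5 = 127, so the proportions are 0.72441, 0.04724, 0.02362, 0.07087, 0.09449, 0.03937 (working shown to 5 dp, full precision carried).
D = 0.72441² + 0.04724² + 0.02362² + 0.07087² + 0.09449² + 0.03937² = 0.52477 + 0.00223 + 0.00056 + 0.00502 + 0.00893 + 0.00155 = 0.54306.
To 3 decimal places, D = 0.543.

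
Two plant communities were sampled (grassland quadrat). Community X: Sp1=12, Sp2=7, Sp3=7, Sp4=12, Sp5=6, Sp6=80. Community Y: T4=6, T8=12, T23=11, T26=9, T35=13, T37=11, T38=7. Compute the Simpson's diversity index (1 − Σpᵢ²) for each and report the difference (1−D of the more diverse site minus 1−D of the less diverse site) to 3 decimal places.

Community X: N=124, proportions 0.09677, 0.05645, 0.05645, 0.09677, 0.04839, 0.64516, giving 1−D = 0.55632 (working shown to 5 dp, full precision carried).
Community Y: N=69, proportions 0.08696, 0.17391, 0.15942, 0.13043, 0.18841, 0.15942, 0.10145, giving 1−D = 0.84856.
Difference = |0.55632 − 0.84856| = 0.29224, i.e. 0.292 to 3 decimal places.

0.292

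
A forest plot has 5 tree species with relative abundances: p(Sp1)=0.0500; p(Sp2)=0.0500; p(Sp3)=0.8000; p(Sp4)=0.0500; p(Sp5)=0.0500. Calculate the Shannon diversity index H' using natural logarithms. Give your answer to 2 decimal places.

Each pᵢ ln pᵢ term (working shown to 4 dp, full precision carried): 0.05×(-2.9957)=-0.1498, 0.05×(-2.9957)=-0.1498, 0.8×(-0.2231)=-0.1785, 0.05×(-2.9957)=-0.1498, 0.05×(-2.9957)=-0.1498.
Sum = -0.7777, so H' = 0.78.

0.78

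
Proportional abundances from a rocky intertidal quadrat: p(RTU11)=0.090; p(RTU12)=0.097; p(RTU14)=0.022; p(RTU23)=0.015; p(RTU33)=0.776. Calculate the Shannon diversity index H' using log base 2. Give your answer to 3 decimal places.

1.135

Each pᵢ log₂ pᵢ term (working shown to 5 dp, full precision carried): 0.09×(-3.47393)=-0.31265, 0.097×(-3.36587)=-0.32649, 0.022×(-5.50635)=-0.12114, 0.015×(-6.05889)=-0.09088, 0.776×(-0.36587)=-0.28392.
Sum = -1.13508, so H' = 1.135.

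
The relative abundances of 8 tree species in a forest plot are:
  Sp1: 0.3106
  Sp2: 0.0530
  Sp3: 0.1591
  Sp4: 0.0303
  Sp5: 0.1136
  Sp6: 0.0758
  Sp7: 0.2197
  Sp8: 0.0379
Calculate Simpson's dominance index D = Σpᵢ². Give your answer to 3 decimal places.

0.194

D = 0.3106² + 0.053² + 0.1591² + 0.0303² + 0.1136² + 0.0758² + 0.2197² + 0.0379² = 0.09647 + 0.00281 + 0.02531 + 0.00092 + 0.01290 + 0.00575 + 0.04827 + 0.00144 = 0.19387 (working shown to 5 dp, full precision carried).
To 3 decimal places, D = 0.194.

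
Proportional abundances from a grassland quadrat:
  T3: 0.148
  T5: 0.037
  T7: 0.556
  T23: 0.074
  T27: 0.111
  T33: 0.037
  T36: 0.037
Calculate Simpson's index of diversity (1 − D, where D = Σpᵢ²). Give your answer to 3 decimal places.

0.647

D = 0.148² + 0.037² + 0.556² + 0.074² + 0.111² + 0.037² + 0.037² = 0.02190 + 0.00137 + 0.30914 + 0.00548 + 0.01232 + 0.00137 + 0.00137 = 0.35294 (working shown to 5 dp, full precision carried).
So 1 − D = 0.64706, i.e. 0.647 to 3 decimal places.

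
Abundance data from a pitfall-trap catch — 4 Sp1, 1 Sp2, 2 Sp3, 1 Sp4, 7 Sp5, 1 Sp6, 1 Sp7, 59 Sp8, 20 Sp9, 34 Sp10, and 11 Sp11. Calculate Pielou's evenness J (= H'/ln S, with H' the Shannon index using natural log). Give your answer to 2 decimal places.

Total N = 4+1+2+1+7+1+1+59+20+34+11 = 141, so the proportions are 0.0284, 0.0071, 0.0142, 0.0071, 0.0496, 0.0071, 0.0071, 0.4184, 0.1418, 0.2411, 0.078 (working shown to 4 dp, full precision carried).
H' = −Σ pᵢ ln pᵢ = −((-0.1011) + (-0.0351) + (-0.0604) + (-0.0351) + (-0.1491) + (-0.0351) + (-0.0351) + (-0.3646) + (-0.2770) + (-0.3430) + (-0.1990)) = 1.6345.
With S = 11 species, ln S = 2.3979, so J = 1.6345/2.3979 = 0.6816, i.e. 0.68 to 2 decimal places.

0.68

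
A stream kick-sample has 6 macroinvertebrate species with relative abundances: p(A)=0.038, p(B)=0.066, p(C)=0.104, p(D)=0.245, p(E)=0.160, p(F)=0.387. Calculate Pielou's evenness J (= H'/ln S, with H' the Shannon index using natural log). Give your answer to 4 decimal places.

H' = −Σ pᵢ ln pᵢ = −((-0.124266) + (-0.179395) + (-0.235390) + (-0.344592) + (-0.293213) + (-0.367391)) = 1.544247 (working shown to 6 dp, full precision carried).
With S = 6 species, ln S = 1.791759, so J = 1.544247/1.791759 = 0.861860, i.e. 0.8619 to 4 decimal places.

0.8619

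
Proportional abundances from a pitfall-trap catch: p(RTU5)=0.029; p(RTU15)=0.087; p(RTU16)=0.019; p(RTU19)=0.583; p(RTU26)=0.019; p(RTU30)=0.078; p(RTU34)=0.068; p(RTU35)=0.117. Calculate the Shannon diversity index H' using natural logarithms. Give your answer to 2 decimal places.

1.41

Each pᵢ ln pᵢ term (working shown to 4 dp, full precision carried): 0.029×(-3.5405)=-0.1027, 0.087×(-2.4418)=-0.2124, 0.019×(-3.9633)=-0.0753, 0.583×(-0.5396)=-0.3146, 0.019×(-3.9633)=-0.0753, 0.078×(-2.5510)=-0.1990, 0.068×(-2.6882)=-0.1828, 0.117×(-2.1456)=-0.2510.
Sum = -1.4131, so H' = 1.41.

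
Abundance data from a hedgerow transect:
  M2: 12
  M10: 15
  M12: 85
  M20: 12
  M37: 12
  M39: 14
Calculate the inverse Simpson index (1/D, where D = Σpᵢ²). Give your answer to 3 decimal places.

2.785

Total N = 12+15+85+12+12+14 = 150, so the proportions are 0.08, 0.1, 0.566667, 0.08, 0.08, 0.093333 (working shown to 6 dp, full precision carried).
D = 0.08² + 0.1² + 0.566667² + 0.08² + 0.08² + 0.093333² = 0.006400 + 0.010000 + 0.321111 + 0.006400 + 0.006400 + 0.008711 = 0.359022.
So 1/D = 2.78534, i.e. 2.785 to 3 decimal places.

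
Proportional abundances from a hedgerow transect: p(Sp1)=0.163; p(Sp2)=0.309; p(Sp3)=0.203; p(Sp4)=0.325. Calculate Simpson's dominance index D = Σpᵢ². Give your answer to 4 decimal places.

0.2689

D = 0.163² + 0.309² + 0.203² + 0.325² = 0.026569 + 0.095481 + 0.041209 + 0.105625 = 0.268884 (working shown to 6 dp, full precision carried).
To 4 decimal places, D = 0.2689.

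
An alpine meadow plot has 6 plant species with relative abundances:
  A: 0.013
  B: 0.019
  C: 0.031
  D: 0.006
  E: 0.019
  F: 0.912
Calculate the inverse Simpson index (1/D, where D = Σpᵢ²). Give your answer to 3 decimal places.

D = 0.013² + 0.019² + 0.031² + 0.006² + 0.019² + 0.912² = 0.000169 + 0.000361 + 0.000961 + 0.000036 + 0.000361 + 0.831744 = 0.833632 (working shown to 6 dp, full precision carried).
So 1/D = 1.19957, i.e. 1.200 to 3 decimal places.

1.200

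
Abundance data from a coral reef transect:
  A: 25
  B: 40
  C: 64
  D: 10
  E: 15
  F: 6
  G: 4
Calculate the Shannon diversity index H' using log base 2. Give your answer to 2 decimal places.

2.31

Total N = 25+40+64+10+15+6+4 = 164, so the proportions are 0.1524, 0.2439, 0.3902, 0.061, 0.0915, 0.0366, 0.0244 (working shown to 4 dp, full precision carried).
Each pᵢ log₂ pᵢ term: 0.1524×(-2.7137)=-0.4137, 0.2439×(-2.0356)=-0.4965, 0.3902×(-1.3576)=-0.5298, 0.061×(-4.0356)=-0.2461, 0.0915×(-3.4507)=-0.3156, 0.0366×(-4.7726)=-0.1746, 0.0244×(-5.3576)=-0.1307.
Sum = -2.3069, so H' = 2.31.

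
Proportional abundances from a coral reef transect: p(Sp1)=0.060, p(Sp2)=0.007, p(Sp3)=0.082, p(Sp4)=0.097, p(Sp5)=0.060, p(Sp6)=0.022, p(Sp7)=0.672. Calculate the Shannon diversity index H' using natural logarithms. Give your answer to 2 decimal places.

Each pᵢ ln pᵢ term (working shown to 4 dp, full precision carried): 0.06×(-2.8134)=-0.1688, 0.007×(-4.9618)=-0.0347, 0.082×(-2.5010)=-0.2051, 0.097×(-2.3330)=-0.2263, 0.06×(-2.8134)=-0.1688, 0.022×(-3.8167)=-0.0840, 0.672×(-0.3975)=-0.2671.
Sum = -1.1548, so H' = 1.15.

1.15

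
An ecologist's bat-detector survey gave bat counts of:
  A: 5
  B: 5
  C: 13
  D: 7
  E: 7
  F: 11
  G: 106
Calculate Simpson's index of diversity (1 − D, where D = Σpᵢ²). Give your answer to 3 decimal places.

Total N = 5+5+13+7+7+11+106 = 154, so the proportions are 0.03247, 0.03247, 0.08442, 0.04545, 0.04545, 0.07143, 0.68831 (working shown to 5 dp, full precision carried).
D = 0.03247² + 0.03247² + 0.08442² + 0.04545² + 0.04545² + 0.07143² + 0.68831² = 0.00105 + 0.00105 + 0.00713 + 0.00207 + 0.00207 + 0.00510 + 0.47377 = 0.49224.
So 1 − D = 0.50776, i.e. 0.508 to 3 decimal places.

0.508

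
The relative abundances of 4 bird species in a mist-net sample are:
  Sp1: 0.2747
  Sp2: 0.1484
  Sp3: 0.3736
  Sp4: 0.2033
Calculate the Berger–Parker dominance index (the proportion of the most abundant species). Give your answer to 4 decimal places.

The largest proportion is 0.3736, i.e. d = 0.3736 to 4 decimal places.

0.3736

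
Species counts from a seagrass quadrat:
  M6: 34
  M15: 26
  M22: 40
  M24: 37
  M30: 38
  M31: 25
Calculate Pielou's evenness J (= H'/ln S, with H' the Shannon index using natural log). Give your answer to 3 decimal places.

Total N = 34+26+40+37+38+25 = 200, so the proportions are 0.17, 0.13, 0.2, 0.185, 0.19, 0.125 (working shown to 5 dp, full precision carried).
H' = −Σ pᵢ ln pᵢ = −((-0.30123) + (-0.26523) + (-0.32189) + (-0.31217) + (-0.31554) + (-0.25993)) = 1.77599.
With S = 6 species, ln S = 1.79176, so J = 1.77599/1.79176 = 0.99120, i.e. 0.991 to 3 decimal places.

0.991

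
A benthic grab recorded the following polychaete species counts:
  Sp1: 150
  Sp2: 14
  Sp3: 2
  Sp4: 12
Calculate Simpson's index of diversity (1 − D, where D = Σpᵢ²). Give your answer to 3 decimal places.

Total N = 150+14+2+12 = 178, so the proportions are 0.8427, 0.07865, 0.01124, 0.06742 (working shown to 5 dp, full precision carried).
D = 0.8427² + 0.07865² + 0.01124² + 0.06742² = 0.71014 + 0.00619 + 0.00013 + 0.00454 = 0.72099.
So 1 − D = 0.27901, i.e. 0.279 to 3 decimal places.

0.279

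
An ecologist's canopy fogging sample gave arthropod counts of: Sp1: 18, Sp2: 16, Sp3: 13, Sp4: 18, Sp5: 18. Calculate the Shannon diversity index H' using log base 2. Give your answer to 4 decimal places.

Total N = 18+16+13+18+18 = 83, so the proportions are 0.216867, 0.192771, 0.156627, 0.216867, 0.216867 (working shown to 6 dp, full precision carried).
Each pᵢ log₂ pᵢ term: 0.216867×(-2.205114)=-0.478218, 0.192771×(-2.375039)=-0.457839, 0.156627×(-2.674600)=-0.418913, 0.216867×(-2.205114)=-0.478218, 0.216867×(-2.205114)=-0.478218.
Sum = -2.311405, so H' = 2.3114.

2.3114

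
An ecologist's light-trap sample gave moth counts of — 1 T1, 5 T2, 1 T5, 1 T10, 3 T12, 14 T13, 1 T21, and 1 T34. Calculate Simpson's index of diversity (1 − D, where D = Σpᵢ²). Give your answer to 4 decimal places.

Total N = 1+5+1+1+3+14+1+1 = 27, so the proportions are 0.037037, 0.185185, 0.037037, 0.037037, 0.111111, 0.518519, 0.037037, 0.037037 (working shown to 6 dp, full precision carried).
D = 0.037037² + 0.185185² + 0.037037² + 0.037037² + 0.111111² + 0.518519² + 0.037037² + 0.037037² = 0.001372 + 0.034294 + 0.001372 + 0.001372 + 0.012346 + 0.268861 + 0.001372 + 0.001372 = 0.322359.
So 1 − D = 0.677641, i.e. 0.6776 to 4 decimal places.

0.6776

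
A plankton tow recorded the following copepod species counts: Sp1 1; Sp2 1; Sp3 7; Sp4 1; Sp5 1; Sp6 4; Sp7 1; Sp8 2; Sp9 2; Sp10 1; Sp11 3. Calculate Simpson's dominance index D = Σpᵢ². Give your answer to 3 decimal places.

0.153

Total N = 1+1+7+1+1+4+1+2+2+1+3 = 24, so the proportions are 0.04167, 0.04167, 0.29167, 0.04167, 0.04167, 0.16667, 0.04167, 0.08333, 0.08333, 0.04167, 0.125 (working shown to 5 dp, full precision carried).
D = 0.04167² + 0.04167² + 0.29167² + 0.04167² + 0.04167² + 0.16667² + 0.04167² + 0.08333² + 0.08333² + 0.04167² + 0.125² = 0.00174 + 0.00174 + 0.08507 + 0.00174 + 0.00174 + 0.02778 + 0.00174 + 0.00694 + 0.00694 + 0.00174 + 0.01562 = 0.15278.
To 3 decimal places, D = 0.153.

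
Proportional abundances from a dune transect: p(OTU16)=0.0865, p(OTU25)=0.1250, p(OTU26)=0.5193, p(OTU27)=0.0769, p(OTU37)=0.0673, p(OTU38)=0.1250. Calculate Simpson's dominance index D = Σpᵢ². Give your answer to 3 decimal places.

0.319

D = 0.0865² + 0.125² + 0.5193² + 0.0769² + 0.0673² + 0.125² = 0.00748 + 0.01562 + 0.26967 + 0.00591 + 0.00453 + 0.01562 = 0.31885 (working shown to 5 dp, full precision carried).
To 3 decimal places, D = 0.319.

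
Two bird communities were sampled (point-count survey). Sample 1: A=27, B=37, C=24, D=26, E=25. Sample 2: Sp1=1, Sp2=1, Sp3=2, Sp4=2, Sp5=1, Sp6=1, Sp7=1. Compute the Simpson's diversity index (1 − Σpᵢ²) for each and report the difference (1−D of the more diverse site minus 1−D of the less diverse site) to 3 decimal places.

Sample 1: N=139, proportions 0.19424, 0.26619, 0.17266, 0.18705, 0.17986, giving 1−D = 0.79427 (working shown to 5 dp, full precision carried).
Sample 2: N=9, proportions 0.11111, 0.11111, 0.22222, 0.22222, 0.11111, 0.11111, 0.11111, giving 1−D = 0.83951.
Difference = |0.79427 − 0.83951| = 0.04524, i.e. 0.045 to 3 decimal places.

0.045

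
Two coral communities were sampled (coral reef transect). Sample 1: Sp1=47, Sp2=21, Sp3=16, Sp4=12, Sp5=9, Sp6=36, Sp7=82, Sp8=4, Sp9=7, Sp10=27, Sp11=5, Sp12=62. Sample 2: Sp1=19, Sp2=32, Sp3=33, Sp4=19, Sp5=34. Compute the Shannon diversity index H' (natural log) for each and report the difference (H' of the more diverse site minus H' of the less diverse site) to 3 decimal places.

Sample 1: N=328, proportions 0.14329, 0.06402, 0.04878, 0.03659, 0.02744, 0.10976, 0.25, 0.0122, 0.02134, 0.08232, 0.01524, 0.18902, giving H' = 2.13055 (working shown to 5 dp, full precision carried).
Sample 2: N=137, proportions 0.13869, 0.23358, 0.24088, 0.13869, 0.24818, giving H' = 1.57638.
Difference = |2.13055 − 1.57638| = 0.55417, i.e. 0.554 to 3 decimal places.

0.554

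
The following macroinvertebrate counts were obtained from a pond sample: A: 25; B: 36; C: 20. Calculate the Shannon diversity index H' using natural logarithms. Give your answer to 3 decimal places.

1.069

Total N = 25+36+20 = 81, so the proportions are 0.30864, 0.44444, 0.24691 (working shown to 5 dp, full precision carried).
Each pᵢ ln pᵢ term: 0.30864×(-1.17557)=-0.36283, 0.44444×(-0.81093)=-0.36041, 0.24691×(-1.39872)=-0.34536.
Sum = -1.06861, so H' = 1.069.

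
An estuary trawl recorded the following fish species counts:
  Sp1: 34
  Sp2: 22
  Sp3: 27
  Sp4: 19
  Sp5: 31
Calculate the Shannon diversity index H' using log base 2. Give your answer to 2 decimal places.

Total N = 34+22+27+19+31 = 133, so the proportions are 0.2556, 0.1654, 0.203, 0.1429, 0.2331 (working shown to 4 dp, full precision carried).
Each pᵢ log₂ pᵢ term: 0.2556×(-1.9678)=-0.5031, 0.1654×(-2.5959)=-0.4294, 0.203×(-2.3004)=-0.4670, 0.1429×(-2.8074)=-0.4011, 0.2331×(-2.1011)=-0.4897.
Sum = -2.2902, so H' = 2.29.

2.29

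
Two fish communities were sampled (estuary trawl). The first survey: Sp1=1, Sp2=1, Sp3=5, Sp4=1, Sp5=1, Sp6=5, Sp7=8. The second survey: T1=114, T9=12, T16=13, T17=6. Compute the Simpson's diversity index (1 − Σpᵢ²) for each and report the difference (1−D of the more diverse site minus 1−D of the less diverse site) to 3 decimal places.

0.391

The first survey: N=22, proportions 0.04545, 0.04545, 0.22727, 0.04545, 0.04545, 0.22727, 0.36364, giving 1−D = 0.75620 (working shown to 5 dp, full precision carried).
The second survey: N=145, proportions 0.78621, 0.08276, 0.08966, 0.04138, giving 1−D = 0.36528.
Difference = |0.75620 − 0.36528| = 0.39092, i.e. 0.391 to 3 decimal places.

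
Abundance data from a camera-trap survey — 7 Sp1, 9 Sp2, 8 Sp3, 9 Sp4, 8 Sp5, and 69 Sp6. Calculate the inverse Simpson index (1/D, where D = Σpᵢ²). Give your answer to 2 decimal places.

2.37

Total N = 7+9+8+9+8+69 = 110, so the proportions are 0.06364, 0.08182, 0.07273, 0.08182, 0.07273, 0.62727 (working shown to 5 dp, full precision carried).
D = 0.06364² + 0.08182² + 0.07273² + 0.08182² + 0.07273² + 0.62727² = 0.00405 + 0.00669 + 0.00529 + 0.00669 + 0.00529 + 0.39347 = 0.42149.
So 1/D = 2.3725, i.e. 2.37 to 2 decimal places.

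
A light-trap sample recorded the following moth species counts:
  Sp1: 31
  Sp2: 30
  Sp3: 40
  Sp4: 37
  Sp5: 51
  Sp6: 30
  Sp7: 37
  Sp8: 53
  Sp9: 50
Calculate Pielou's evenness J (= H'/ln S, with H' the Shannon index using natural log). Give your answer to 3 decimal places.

0.989

Total N = 31+30+40+37+51+30+37+53+50 = 359, so the proportions are 0.08635, 0.08357, 0.11142, 0.10306, 0.14206, 0.08357, 0.10306, 0.14763, 0.13928 (working shown to 5 dp, full precision carried).
H' = −Σ pᵢ ln pᵢ = −((-0.21150) + (-0.20742) + (-0.24451) + (-0.23420) + (-0.27723) + (-0.20742) + (-0.23420) + (-0.28243) + (-0.27455)) = 2.17347.
With S = 9 species, ln S = 2.19722, so J = 2.17347/2.19722 = 0.98919, i.e. 0.989 to 3 decimal places.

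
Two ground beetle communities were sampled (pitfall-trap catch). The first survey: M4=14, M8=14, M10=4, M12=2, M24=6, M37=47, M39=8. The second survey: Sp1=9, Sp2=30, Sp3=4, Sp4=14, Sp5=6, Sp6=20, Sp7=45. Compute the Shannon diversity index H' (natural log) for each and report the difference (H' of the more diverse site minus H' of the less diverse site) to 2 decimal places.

The first survey: N=95, proportions 0.1474, 0.1474, 0.0421, 0.0211, 0.0632, 0.4947, 0.0842, giving H' = 1.5100 (working shown to 4 dp, full precision carried).
The second survey: N=128, proportions 0.0703, 0.2344, 0.0312, 0.1094, 0.0469, 0.1562, 0.3516, giving H' = 1.6781.
Difference = |1.5100 − 1.6781| = 0.1681, i.e. 0.17 to 2 decimal places.

0.17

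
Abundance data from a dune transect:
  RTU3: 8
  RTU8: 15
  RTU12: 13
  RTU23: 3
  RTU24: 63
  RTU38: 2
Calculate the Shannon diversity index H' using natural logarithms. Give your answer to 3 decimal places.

1.218

Total N = 8+15+13+3+63+2 = 104, so the proportions are 0.07692, 0.14423, 0.125, 0.02885, 0.60577, 0.01923 (working shown to 5 dp, full precision carried).
Each pᵢ ln pᵢ term: 0.07692×(-2.56495)=-0.19730, 0.14423×(-1.93634)=-0.27928, 0.125×(-2.07944)=-0.25993, 0.02885×(-3.54578)=-0.10228, 0.60577×(-0.50126)=-0.30365, 0.01923×(-3.95124)=-0.07599.
Sum = -1.21843, so H' = 1.218.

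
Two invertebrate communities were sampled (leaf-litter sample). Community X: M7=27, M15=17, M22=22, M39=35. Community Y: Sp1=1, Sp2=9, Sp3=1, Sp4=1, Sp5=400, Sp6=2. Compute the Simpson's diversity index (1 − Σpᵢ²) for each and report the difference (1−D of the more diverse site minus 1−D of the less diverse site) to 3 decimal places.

Community X: N=101, proportions 0.267327, 0.168317, 0.217822, 0.346535, giving 1−D = 0.732673 (working shown to 6 dp, full precision carried).
Community Y: N=414, proportions 0.002415, 0.021739, 0.002415, 0.002415, 0.966184, 0.004831, giving 1−D = 0.065976.
Difference = |0.732673 − 0.065976| = 0.666697, i.e. 0.667 to 3 decimal places.

0.667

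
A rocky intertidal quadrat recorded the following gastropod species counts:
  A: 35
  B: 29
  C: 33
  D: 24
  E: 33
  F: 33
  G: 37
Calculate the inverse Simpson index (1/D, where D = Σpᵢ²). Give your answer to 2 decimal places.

6.89

Total N = 35+29+33+24+33+33+37 = 224, so the proportions are 0.15625, 0.129464, 0.147321, 0.107143, 0.147321, 0.147321, 0.165179 (working shown to 6 dp, full precision carried).
D = 0.15625² + 0.129464² + 0.147321² + 0.107143² + 0.147321² + 0.147321² + 0.165179² = 0.024414 + 0.016761 + 0.021704 + 0.011480 + 0.021704 + 0.021704 + 0.027284 = 0.145049.
So 1/D = 6.8942, i.e. 6.89 to 2 decimal places.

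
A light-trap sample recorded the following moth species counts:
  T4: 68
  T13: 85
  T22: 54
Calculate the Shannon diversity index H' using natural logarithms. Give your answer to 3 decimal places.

1.082

Total N = 68+85+54 = 207, so the proportions are 0.3285, 0.41063, 0.26087 (working shown to 5 dp, full precision carried).
Each pᵢ ln pᵢ term: 0.3285×(-1.11321)=-0.36569, 0.41063×(-0.89007)=-0.36549, 0.26087×(-1.34373)=-0.35054.
Sum = -1.08172, so H' = 1.082.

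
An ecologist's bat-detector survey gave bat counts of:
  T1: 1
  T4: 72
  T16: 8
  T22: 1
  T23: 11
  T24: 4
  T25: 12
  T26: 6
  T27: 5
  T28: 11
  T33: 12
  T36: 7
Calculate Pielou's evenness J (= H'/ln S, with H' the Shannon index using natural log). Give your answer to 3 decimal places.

0.742

Total N = 1+72+8+1+11+4+12+6+5+11+12+7 = 150, so the proportions are 0.00667, 0.48, 0.05333, 0.00667, 0.07333, 0.02667, 0.08, 0.04, 0.03333, 0.07333, 0.08, 0.04667 (working shown to 5 dp, full precision carried).
H' = −Σ pᵢ ln pᵢ = −((-0.03340) + (-0.35231) + (-0.15633) + (-0.03340) + (-0.19160) + (-0.09665) + (-0.20206) + (-0.12876) + (-0.11337) + (-0.19160) + (-0.20206) + (-0.14302)) = 1.84456.
With S = 12 species, ln S = 2.48491, so J = 1.84456/2.48491 = 0.74231, i.e. 0.742 to 3 decimal places.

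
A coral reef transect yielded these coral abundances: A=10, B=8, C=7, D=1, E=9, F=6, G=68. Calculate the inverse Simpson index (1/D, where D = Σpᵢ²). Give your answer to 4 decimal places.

2.3978

Total N = 10+8+7+1+9+6+68 = 109, so the proportions are 0.0917431, 0.0733945, 0.0642202, 0.0091743, 0.0825688, 0.0550459, 0.6238532 (working shown to 7 dp, full precision carried).
D = 0.0917431² + 0.0733945² + 0.0642202² + 0.0091743² + 0.0825688² + 0.0550459² + 0.6238532² = 0.0084168 + 0.0053868 + 0.0041242 + 0.0000842 + 0.0068176 + 0.0030300 + 0.3891928 = 0.4170524.
So 1/D = 2.397780, i.e. 2.3978 to 4 decimal places.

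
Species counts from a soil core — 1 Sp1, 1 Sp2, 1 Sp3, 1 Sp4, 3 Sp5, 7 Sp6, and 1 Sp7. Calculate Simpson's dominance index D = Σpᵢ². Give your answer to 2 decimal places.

Total N = 1+1+1+1+3+7+1 = 15, so the proportions are 0.0667, 0.0667, 0.0667, 0.0667, 0.2, 0.4667, 0.0667 (working shown to 4 dp, full precision carried).
D = 0.0667² + 0.0667² + 0.0667² + 0.0667² + 0.2² + 0.4667² + 0.0667² = 0.0044 + 0.0044 + 0.0044 + 0.0044 + 0.0400 + 0.2178 + 0.0044 = 0.2800.
To 2 decimal places, D = 0.28.

0.28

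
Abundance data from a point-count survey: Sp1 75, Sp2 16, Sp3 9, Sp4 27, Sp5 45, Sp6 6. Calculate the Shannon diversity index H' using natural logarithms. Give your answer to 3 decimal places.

1.480

Total N = 75+16+9+27+45+6 = 178, so the proportions are 0.42135, 0.08989, 0.05056, 0.15169, 0.25281, 0.03371 (working shown to 5 dp, full precision carried).
Each pᵢ ln pᵢ term: 0.42135×(-0.86430)=-0.36417, 0.08989×(-2.40919)=-0.21656, 0.05056×(-2.98456)=-0.15090, 0.15169×(-1.88595)=-0.28607, 0.25281×(-1.37512)=-0.34764, 0.03371×(-3.39002)=-0.11427.
Sum = -1.47961, so H' = 1.480.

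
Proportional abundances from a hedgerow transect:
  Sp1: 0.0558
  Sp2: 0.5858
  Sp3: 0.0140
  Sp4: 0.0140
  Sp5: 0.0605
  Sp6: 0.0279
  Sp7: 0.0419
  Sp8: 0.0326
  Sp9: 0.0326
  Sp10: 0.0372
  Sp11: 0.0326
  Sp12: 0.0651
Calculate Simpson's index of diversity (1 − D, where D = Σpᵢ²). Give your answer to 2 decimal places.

D = 0.0558² + 0.5858² + 0.014² + 0.014² + 0.0605² + 0.0279² + 0.0419² + 0.0326² + 0.0326² + 0.0372² + 0.0326² + 0.0651² = 0.0031 + 0.3432 + 0.0002 + 0.0002 + 0.0037 + 0.0008 + 0.0018 + 0.0011 + 0.0011 + 0.0014 + 0.0011 + 0.0042 = 0.3617 (working shown to 4 dp, full precision carried).
So 1 − D = 0.6383, i.e. 0.64 to 2 decimal places.

0.64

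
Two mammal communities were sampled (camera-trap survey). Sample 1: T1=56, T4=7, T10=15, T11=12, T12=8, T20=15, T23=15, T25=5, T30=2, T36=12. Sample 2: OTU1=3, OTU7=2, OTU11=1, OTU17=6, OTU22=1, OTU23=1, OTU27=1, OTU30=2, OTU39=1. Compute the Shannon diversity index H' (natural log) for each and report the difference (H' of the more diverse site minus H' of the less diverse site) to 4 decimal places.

0.0037

Sample 1: N=147, proportions 0.380952, 0.047619, 0.102041, 0.081633, 0.054422, 0.102041, 0.102041, 0.034014, 0.013605, 0.081633, giving H' = 1.952269 (working shown to 6 dp, full precision carried).
Sample 2: N=18, proportions 0.166667, 0.111111, 0.055556, 0.333333, 0.055556, 0.055556, 0.055556, 0.111111, 0.055556, giving H' = 1.955984.
Difference = |1.952269 − 1.955984| = 0.003715, i.e. 0.0037 to 4 decimal places.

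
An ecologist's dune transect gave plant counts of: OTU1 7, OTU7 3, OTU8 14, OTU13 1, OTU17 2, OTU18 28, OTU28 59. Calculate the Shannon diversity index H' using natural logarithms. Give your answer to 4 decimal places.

1.3228

Total N = 7+3+14+1+2+28+59 = 114, so the proportions are 0.061404, 0.026316, 0.122807, 0.008772, 0.017544, 0.245614, 0.517544 (working shown to 6 dp, full precision carried).
Each pᵢ ln pᵢ term: 0.061404×(-2.790288)=-0.171333, 0.026316×(-3.637586)=-0.095726, 0.122807×(-2.097141)=-0.257544, 0.008772×(-4.736198)=-0.041546, 0.017544×(-4.043051)=-0.070931, 0.245614×(-1.403994)=-0.344841, 0.517544×(-0.658661)=-0.340886.
Sum = -1.322806, so H' = 1.3228.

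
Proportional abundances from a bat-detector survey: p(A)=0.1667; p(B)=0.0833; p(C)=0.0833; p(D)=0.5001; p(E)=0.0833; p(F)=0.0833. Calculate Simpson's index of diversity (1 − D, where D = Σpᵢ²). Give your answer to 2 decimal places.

0.69

D = 0.1667² + 0.0833² + 0.0833² + 0.5001² + 0.0833² + 0.0833² = 0.0278 + 0.0069 + 0.0069 + 0.2501 + 0.0069 + 0.0069 = 0.3056 (working shown to 4 dp, full precision carried).
So 1 − D = 0.6944, i.e. 0.69 to 2 decimal places.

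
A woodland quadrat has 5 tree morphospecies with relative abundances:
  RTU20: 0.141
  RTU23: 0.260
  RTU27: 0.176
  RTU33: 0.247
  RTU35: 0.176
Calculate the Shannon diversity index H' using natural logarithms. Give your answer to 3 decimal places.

1.583

Each pᵢ ln pᵢ term (working shown to 5 dp, full precision carried): 0.141×(-1.95900)=-0.27622, 0.26×(-1.34707)=-0.35024, 0.176×(-1.73727)=-0.30576, 0.247×(-1.39837)=-0.34540, 0.176×(-1.73727)=-0.30576.
Sum = -1.58337, so H' = 1.583.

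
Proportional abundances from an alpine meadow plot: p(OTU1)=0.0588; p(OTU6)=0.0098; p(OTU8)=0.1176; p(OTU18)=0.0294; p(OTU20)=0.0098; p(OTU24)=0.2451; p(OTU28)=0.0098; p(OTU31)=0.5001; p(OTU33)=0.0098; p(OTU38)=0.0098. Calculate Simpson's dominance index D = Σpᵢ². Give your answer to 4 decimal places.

D = 0.0588² + 0.0098² + 0.1176² + 0.0294² + 0.0098² + 0.2451² + 0.0098² + 0.5001² + 0.0098² + 0.0098² = 0.003457 + 0.000096 + 0.013830 + 0.000864 + 0.000096 + 0.060074 + 0.000096 + 0.250100 + 0.000096 + 0.000096 = 0.328806 (working shown to 6 dp, full precision carried).
To 4 decimal places, D = 0.3288.

0.3288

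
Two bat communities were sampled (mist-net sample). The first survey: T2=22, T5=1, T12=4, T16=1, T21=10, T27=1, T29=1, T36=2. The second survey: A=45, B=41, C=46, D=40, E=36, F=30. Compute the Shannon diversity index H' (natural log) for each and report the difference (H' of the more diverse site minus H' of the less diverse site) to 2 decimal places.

The first survey: N=42, proportions 0.5238, 0.0238, 0.0952, 0.0238, 0.2381, 0.0238, 0.0238, 0.0476, giving H' = 1.4053 (working shown to 4 dp, full precision carried).
The second survey: N=238, proportions 0.1891, 0.1723, 0.1933, 0.1681, 0.1513, 0.1261, giving H' = 1.7821.
Difference = |1.4053 − 1.7821| = 0.3768, i.e. 0.38 to 2 decimal places.

0.38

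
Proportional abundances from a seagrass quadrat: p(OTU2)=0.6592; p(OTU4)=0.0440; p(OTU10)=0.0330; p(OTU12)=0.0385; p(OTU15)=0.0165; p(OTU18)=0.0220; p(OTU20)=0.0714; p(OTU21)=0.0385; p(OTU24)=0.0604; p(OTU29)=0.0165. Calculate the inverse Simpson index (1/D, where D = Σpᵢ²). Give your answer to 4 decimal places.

D = 0.6592² + 0.044² + 0.033² + 0.0385² + 0.0165² + 0.022² + 0.0714² + 0.0385² + 0.0604² + 0.0165² = 0.4345446 + 0.0019360 + 0.0010890 + 0.0014823 + 0.0002723 + 0.0004840 + 0.0050980 + 0.0014823 + 0.0036482 + 0.0002723 = 0.4503088 (working shown to 7 dp, full precision carried).
So 1/D = 2.220699, i.e. 2.2207 to 4 decimal places.

2.2207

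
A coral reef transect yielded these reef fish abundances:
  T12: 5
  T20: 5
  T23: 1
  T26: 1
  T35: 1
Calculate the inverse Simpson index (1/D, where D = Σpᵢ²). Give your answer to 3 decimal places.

Total N = 5+5+1+1+1 = 13, so the proportions are 0.3846154, 0.3846154, 0.0769231, 0.0769231, 0.0769231 (working shown to 7 dp, full precision carried).
D = 0.3846154² + 0.3846154² + 0.0769231² + 0.0769231² + 0.0769231² = 0.1479290 + 0.1479290 + 0.0059172 + 0.0059172 + 0.0059172 = 0.3136095.
So 1/D = 3.18868, i.e. 3.189 to 3 decimal places.

3.189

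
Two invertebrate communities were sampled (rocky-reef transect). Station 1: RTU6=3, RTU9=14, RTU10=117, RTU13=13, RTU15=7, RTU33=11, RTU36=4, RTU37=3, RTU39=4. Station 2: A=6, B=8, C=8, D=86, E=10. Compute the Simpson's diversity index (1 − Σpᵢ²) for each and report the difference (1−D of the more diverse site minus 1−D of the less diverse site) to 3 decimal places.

Station 1: N=176, proportions 0.01705, 0.07955, 0.66477, 0.07386, 0.03977, 0.0625, 0.02273, 0.01705, 0.02273, giving 1−D = 0.53919 (working shown to 5 dp, full precision carried).
Station 2: N=118, proportions 0.05085, 0.0678, 0.0678, 0.72881, 0.08475, giving 1−D = 0.44987.
Difference = |0.53919 − 0.44987| = 0.08932, i.e. 0.089 to 3 decimal places.

0.089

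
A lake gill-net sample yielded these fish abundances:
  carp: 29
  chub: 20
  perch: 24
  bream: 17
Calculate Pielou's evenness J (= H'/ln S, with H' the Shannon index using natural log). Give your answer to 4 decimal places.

Total N = 29+20+24+17 = 90, so the proportions are 0.322222, 0.222222, 0.266667, 0.188889 (working shown to 6 dp, full precision carried).
H' = −Σ pᵢ ln pᵢ = −((-0.364921) + (-0.334239) + (-0.352468) + (-0.314802)) = 1.366430.
With S = 4 species, ln S = 1.386294, so J = 1.366430/1.386294 = 0.985671, i.e. 0.9857 to 4 decimal places.

0.9857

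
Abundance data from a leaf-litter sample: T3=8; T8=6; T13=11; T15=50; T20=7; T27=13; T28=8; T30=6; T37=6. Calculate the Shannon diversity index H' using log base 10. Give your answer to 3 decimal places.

Total N = 8+6+11+50+7+13+8+6+6 = 115, so the proportions are 0.06957, 0.05217, 0.09565, 0.43478, 0.06087, 0.11304, 0.06957, 0.05217, 0.05217 (working shown to 5 dp, full precision carried).
Each pᵢ log₁₀ pᵢ term: 0.06957×(-1.15761)=-0.08053, 0.05217×(-1.28255)=-0.06692, 0.09565×(-1.01931)=-0.09750, 0.43478×(-0.36173)=-0.15727, 0.06087×(-1.21560)=-0.07399, 0.11304×(-0.94675)=-0.10702, 0.06957×(-1.15761)=-0.08053, 0.05217×(-1.28255)=-0.06692, 0.05217×(-1.28255)=-0.06692.
Sum = -0.79759, so H' = 0.798.

0.798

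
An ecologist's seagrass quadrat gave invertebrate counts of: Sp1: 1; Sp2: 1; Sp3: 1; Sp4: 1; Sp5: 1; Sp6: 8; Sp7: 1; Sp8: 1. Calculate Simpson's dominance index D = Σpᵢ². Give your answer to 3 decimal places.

0.316

Total N = 1+1+1+1+1+8+1+1 = 15, so the proportions are 0.06667, 0.06667, 0.06667, 0.06667, 0.06667, 0.53333, 0.06667, 0.06667 (working shown to 5 dp, full precision carried).
D = 0.06667² + 0.06667² + 0.06667² + 0.06667² + 0.06667² + 0.53333² + 0.06667² + 0.06667² = 0.00444 + 0.00444 + 0.00444 + 0.00444 + 0.00444 + 0.28444 + 0.00444 + 0.00444 = 0.31556.
To 3 decimal places, D = 0.316.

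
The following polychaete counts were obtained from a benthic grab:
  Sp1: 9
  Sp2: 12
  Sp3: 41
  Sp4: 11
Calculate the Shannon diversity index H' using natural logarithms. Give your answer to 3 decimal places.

Total N = 9+12+41+11 = 73, so the proportions are 0.12329, 0.16438, 0.56164, 0.15068 (working shown to 5 dp, full precision carried).
Each pᵢ ln pᵢ term: 0.12329×(-2.09323)=-0.25807, 0.16438×(-1.80555)=-0.29680, 0.56164×(-0.57689)=-0.32401, 0.15068×(-1.89256)=-0.28518.
Sum = -1.16406, so H' = 1.164.

1.164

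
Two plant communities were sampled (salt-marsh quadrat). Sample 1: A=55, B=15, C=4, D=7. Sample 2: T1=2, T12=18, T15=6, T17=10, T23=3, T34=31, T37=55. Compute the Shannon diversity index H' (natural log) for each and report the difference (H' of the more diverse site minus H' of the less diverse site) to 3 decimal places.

Sample 1: N=81, proportions 0.67901, 0.18519, 0.04938, 0.08642, giving H' = 0.93531 (working shown to 5 dp, full precision carried).
Sample 2: N=125, proportions 0.016, 0.144, 0.048, 0.08, 0.024, 0.248, 0.44, giving H' = 1.48958.
Difference = |0.93531 − 1.48958| = 0.55427, i.e. 0.554 to 3 decimal places.

0.554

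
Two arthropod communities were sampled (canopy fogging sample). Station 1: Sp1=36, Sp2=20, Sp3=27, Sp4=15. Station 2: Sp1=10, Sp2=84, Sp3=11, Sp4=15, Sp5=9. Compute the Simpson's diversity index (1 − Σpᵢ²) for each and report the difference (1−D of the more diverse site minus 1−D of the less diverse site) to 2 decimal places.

Station 1: N=98, proportions 0.3673, 0.2041, 0.2755, 0.1531, giving 1−D = 0.7241 (working shown to 4 dp, full precision carried).
Station 2: N=129, proportions 0.0775, 0.6512, 0.0853, 0.1163, 0.0698, giving 1−D = 0.5443.
Difference = |0.7241 − 0.5443| = 0.1798, i.e. 0.18 to 2 decimal places.

0.18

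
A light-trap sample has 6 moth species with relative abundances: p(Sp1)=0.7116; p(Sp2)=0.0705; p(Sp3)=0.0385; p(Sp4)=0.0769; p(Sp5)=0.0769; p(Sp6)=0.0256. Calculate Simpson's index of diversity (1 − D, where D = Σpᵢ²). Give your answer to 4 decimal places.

D = 0.7116² + 0.0705² + 0.0385² + 0.0769² + 0.0769² + 0.0256² = 0.506375 + 0.004970 + 0.001482 + 0.005914 + 0.005914 + 0.000655 = 0.525310 (working shown to 6 dp, full precision carried).
So 1 − D = 0.474690, i.e. 0.4747 to 4 decimal places.

0.4747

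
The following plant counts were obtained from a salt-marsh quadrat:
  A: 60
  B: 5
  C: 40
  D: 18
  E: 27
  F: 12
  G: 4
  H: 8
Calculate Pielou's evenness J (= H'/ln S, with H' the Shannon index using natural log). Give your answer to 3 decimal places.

Total N = 60+5+40+18+27+12+4+8 = 174, so the proportions are 0.34483, 0.02874, 0.22989, 0.10345, 0.15517, 0.06897, 0.02299, 0.04598 (working shown to 5 dp, full precision carried).
H' = −Σ pᵢ ln pᵢ = −((-0.36714) + (-0.10200) + (-0.33797) + (-0.23469) + (-0.28912) + (-0.18442) + (-0.08673) + (-0.14159)) = 1.74367.
With S = 8 species, ln S = 2.07944, so J = 1.74367/2.07944 = 0.83853, i.e. 0.839 to 3 decimal places.

0.839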